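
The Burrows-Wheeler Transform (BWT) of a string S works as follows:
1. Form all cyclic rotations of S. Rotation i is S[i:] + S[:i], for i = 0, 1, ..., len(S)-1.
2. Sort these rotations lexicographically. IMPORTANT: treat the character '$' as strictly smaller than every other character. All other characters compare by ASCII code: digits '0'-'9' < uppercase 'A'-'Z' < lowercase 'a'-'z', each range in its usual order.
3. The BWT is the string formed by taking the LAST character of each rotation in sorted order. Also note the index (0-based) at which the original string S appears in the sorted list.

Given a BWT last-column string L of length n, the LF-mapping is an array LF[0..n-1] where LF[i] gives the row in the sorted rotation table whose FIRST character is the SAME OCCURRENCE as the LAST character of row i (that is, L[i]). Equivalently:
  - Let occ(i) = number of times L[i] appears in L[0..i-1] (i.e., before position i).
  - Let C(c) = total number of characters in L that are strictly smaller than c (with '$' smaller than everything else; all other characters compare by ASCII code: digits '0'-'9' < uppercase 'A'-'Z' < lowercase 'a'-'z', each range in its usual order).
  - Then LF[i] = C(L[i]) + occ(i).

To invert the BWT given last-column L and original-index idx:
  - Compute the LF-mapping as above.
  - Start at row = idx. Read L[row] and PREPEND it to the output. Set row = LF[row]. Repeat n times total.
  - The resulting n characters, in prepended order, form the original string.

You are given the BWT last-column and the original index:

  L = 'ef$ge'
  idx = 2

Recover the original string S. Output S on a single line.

LF mapping: 1 3 0 4 2
Walk LF starting at row 2, prepending L[row]:
  step 1: row=2, L[2]='$', prepend. Next row=LF[2]=0
  step 2: row=0, L[0]='e', prepend. Next row=LF[0]=1
  step 3: row=1, L[1]='f', prepend. Next row=LF[1]=3
  step 4: row=3, L[3]='g', prepend. Next row=LF[3]=4
  step 5: row=4, L[4]='e', prepend. Next row=LF[4]=2
Reversed output: egfe$

Answer: egfe$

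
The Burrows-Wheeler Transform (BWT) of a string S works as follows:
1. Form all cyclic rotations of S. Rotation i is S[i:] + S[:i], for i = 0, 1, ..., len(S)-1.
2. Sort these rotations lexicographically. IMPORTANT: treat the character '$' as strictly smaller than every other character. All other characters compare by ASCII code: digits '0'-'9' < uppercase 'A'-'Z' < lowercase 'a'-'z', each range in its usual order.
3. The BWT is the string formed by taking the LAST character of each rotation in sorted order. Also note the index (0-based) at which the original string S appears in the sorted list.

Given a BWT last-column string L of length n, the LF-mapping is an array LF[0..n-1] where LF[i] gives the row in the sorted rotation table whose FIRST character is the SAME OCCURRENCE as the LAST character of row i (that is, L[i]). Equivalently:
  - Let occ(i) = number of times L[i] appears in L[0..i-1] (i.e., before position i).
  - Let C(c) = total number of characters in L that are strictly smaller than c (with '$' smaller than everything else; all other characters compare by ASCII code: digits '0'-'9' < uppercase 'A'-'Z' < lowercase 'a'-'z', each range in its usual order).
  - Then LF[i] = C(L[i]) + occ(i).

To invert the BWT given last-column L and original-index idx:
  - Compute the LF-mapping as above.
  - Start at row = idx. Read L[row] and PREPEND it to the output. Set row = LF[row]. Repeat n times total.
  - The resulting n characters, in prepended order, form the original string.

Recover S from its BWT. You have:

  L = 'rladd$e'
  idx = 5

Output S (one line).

Answer: ladder$

Derivation:
LF mapping: 6 5 1 2 3 0 4
Walk LF starting at row 5, prepending L[row]:
  step 1: row=5, L[5]='$', prepend. Next row=LF[5]=0
  step 2: row=0, L[0]='r', prepend. Next row=LF[0]=6
  step 3: row=6, L[6]='e', prepend. Next row=LF[6]=4
  step 4: row=4, L[4]='d', prepend. Next row=LF[4]=3
  step 5: row=3, L[3]='d', prepend. Next row=LF[3]=2
  step 6: row=2, L[2]='a', prepend. Next row=LF[2]=1
  step 7: row=1, L[1]='l', prepend. Next row=LF[1]=5
Reversed output: ladder$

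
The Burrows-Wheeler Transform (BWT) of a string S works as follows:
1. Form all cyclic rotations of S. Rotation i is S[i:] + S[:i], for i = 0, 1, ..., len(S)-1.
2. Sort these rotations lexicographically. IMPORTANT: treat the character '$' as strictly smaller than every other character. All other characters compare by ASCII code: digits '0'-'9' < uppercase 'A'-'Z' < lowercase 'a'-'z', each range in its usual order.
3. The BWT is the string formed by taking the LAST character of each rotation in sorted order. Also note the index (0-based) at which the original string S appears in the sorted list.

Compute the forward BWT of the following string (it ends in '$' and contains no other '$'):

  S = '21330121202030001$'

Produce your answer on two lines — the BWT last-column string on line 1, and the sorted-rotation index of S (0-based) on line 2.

Answer: 13003220202101$031
14

Derivation:
All 18 rotations (rotation i = S[i:]+S[:i]):
  rot[0] = 21330121202030001$
  rot[1] = 1330121202030001$2
  rot[2] = 330121202030001$21
  rot[3] = 30121202030001$213
  rot[4] = 0121202030001$2133
  rot[5] = 121202030001$21330
  rot[6] = 21202030001$213301
  rot[7] = 1202030001$2133012
  rot[8] = 202030001$21330121
  rot[9] = 02030001$213301212
  rot[10] = 2030001$2133012120
  rot[11] = 030001$21330121202
  rot[12] = 30001$213301212020
  rot[13] = 0001$2133012120203
  rot[14] = 001$21330121202030
  rot[15] = 01$213301212020300
  rot[16] = 1$2133012120203000
  rot[17] = $21330121202030001
Sorted (with $ < everything):
  sorted[0] = $21330121202030001  (last char: '1')
  sorted[1] = 0001$2133012120203  (last char: '3')
  sorted[2] = 001$21330121202030  (last char: '0')
  sorted[3] = 01$213301212020300  (last char: '0')
  sorted[4] = 0121202030001$2133  (last char: '3')
  sorted[5] = 02030001$213301212  (last char: '2')
  sorted[6] = 030001$21330121202  (last char: '2')
  sorted[7] = 1$2133012120203000  (last char: '0')
  sorted[8] = 1202030001$2133012  (last char: '2')
  sorted[9] = 121202030001$21330  (last char: '0')
  sorted[10] = 1330121202030001$2  (last char: '2')
  sorted[11] = 202030001$21330121  (last char: '1')
  sorted[12] = 2030001$2133012120  (last char: '0')
  sorted[13] = 21202030001$213301  (last char: '1')
  sorted[14] = 21330121202030001$  (last char: '$')
  sorted[15] = 30001$213301212020  (last char: '0')
  sorted[16] = 30121202030001$213  (last char: '3')
  sorted[17] = 330121202030001$21  (last char: '1')
Last column: 13003220202101$031
Original string S is at sorted index 14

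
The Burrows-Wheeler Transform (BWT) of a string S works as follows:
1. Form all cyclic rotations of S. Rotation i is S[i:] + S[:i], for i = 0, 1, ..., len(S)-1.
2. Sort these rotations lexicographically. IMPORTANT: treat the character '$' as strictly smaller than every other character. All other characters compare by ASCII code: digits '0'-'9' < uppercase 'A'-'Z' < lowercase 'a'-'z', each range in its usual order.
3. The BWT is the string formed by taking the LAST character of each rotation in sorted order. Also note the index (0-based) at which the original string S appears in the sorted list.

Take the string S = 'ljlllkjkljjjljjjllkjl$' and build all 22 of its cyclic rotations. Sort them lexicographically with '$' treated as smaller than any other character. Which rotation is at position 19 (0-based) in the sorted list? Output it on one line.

All 22 rotations (rotation i = S[i:]+S[:i]):
  rot[0] = ljlllkjkljjjljjjllkjl$
  rot[1] = jlllkjkljjjljjjllkjl$l
  rot[2] = lllkjkljjjljjjllkjl$lj
  rot[3] = llkjkljjjljjjllkjl$ljl
  rot[4] = lkjkljjjljjjllkjl$ljll
  rot[5] = kjkljjjljjjllkjl$ljlll
  rot[6] = jkljjjljjjllkjl$ljlllk
  rot[7] = kljjjljjjllkjl$ljlllkj
  rot[8] = ljjjljjjllkjl$ljlllkjk
  rot[9] = jjjljjjllkjl$ljlllkjkl
  rot[10] = jjljjjllkjl$ljlllkjklj
  rot[11] = jljjjllkjl$ljlllkjkljj
  rot[12] = ljjjllkjl$ljlllkjkljjj
  rot[13] = jjjllkjl$ljlllkjkljjjl
  rot[14] = jjllkjl$ljlllkjkljjjlj
  rot[15] = jllkjl$ljlllkjkljjjljj
  rot[16] = llkjl$ljlllkjkljjjljjj
  rot[17] = lkjl$ljlllkjkljjjljjjl
  rot[18] = kjl$ljlllkjkljjjljjjll
  rot[19] = jl$ljlllkjkljjjljjjllk
  rot[20] = l$ljlllkjkljjjljjjllkj
  rot[21] = $ljlllkjkljjjljjjllkjl
Sorted (with $ < everything):
  sorted[0] = $ljlllkjkljjjljjjllkjl
  sorted[1] = jjjljjjllkjl$ljlllkjkl
  sorted[2] = jjjllkjl$ljlllkjkljjjl
  sorted[3] = jjljjjllkjl$ljlllkjklj
  sorted[4] = jjllkjl$ljlllkjkljjjlj
  sorted[5] = jkljjjljjjllkjl$ljlllk
  sorted[6] = jl$ljlllkjkljjjljjjllk
  sorted[7] = jljjjllkjl$ljlllkjkljj
  sorted[8] = jllkjl$ljlllkjkljjjljj
  sorted[9] = jlllkjkljjjljjjllkjl$l
  sorted[10] = kjkljjjljjjllkjl$ljlll
  sorted[11] = kjl$ljlllkjkljjjljjjll
  sorted[12] = kljjjljjjllkjl$ljlllkj
  sorted[13] = l$ljlllkjkljjjljjjllkj
  sorted[14] = ljjjljjjllkjl$ljlllkjk
  sorted[15] = ljjjllkjl$ljlllkjkljjj
  sorted[16] = ljlllkjkljjjljjjllkjl$
  sorted[17] = lkjkljjjljjjllkjl$ljll
  sorted[18] = lkjl$ljlllkjkljjjljjjl
  sorted[19] = llkjkljjjljjjllkjl$ljl
  sorted[20] = llkjl$ljlllkjkljjjljjj
  sorted[21] = lllkjkljjjljjjllkjl$lj
sorted[19] = llkjkljjjljjjllkjl$ljl

Answer: llkjkljjjljjjllkjl$ljl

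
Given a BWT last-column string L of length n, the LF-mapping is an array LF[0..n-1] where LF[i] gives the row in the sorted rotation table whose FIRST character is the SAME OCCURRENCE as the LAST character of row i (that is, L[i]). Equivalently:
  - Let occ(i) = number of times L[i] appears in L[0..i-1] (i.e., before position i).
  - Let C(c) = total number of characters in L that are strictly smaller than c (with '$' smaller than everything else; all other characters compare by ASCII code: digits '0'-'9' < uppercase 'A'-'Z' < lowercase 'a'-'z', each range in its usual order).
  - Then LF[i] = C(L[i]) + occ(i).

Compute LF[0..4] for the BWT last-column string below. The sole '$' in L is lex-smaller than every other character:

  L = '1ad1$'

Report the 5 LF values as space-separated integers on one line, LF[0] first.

Char counts: '$':1, '1':2, 'a':1, 'd':1
C (first-col start): C('$')=0, C('1')=1, C('a')=3, C('d')=4
L[0]='1': occ=0, LF[0]=C('1')+0=1+0=1
L[1]='a': occ=0, LF[1]=C('a')+0=3+0=3
L[2]='d': occ=0, LF[2]=C('d')+0=4+0=4
L[3]='1': occ=1, LF[3]=C('1')+1=1+1=2
L[4]='$': occ=0, LF[4]=C('$')+0=0+0=0

Answer: 1 3 4 2 0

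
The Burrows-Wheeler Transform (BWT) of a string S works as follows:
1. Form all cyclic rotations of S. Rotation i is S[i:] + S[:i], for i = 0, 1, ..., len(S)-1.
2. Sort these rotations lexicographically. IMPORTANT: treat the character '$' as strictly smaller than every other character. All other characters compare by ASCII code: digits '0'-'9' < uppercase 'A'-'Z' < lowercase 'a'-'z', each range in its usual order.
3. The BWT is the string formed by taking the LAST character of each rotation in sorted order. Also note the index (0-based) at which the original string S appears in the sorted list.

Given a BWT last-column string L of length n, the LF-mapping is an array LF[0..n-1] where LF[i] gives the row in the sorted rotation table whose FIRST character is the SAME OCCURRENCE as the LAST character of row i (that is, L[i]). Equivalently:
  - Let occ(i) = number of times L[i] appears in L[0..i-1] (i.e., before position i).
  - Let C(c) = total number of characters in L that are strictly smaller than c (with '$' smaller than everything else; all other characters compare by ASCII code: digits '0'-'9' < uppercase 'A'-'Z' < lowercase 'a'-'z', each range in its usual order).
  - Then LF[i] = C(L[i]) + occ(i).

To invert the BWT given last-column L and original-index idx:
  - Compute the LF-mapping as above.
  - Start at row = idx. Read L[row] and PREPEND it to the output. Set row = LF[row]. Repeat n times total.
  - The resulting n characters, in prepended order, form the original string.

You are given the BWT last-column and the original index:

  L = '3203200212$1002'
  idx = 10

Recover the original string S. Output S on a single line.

LF mapping: 13 8 1 14 9 2 3 10 6 11 0 7 4 5 12
Walk LF starting at row 10, prepending L[row]:
  step 1: row=10, L[10]='$', prepend. Next row=LF[10]=0
  step 2: row=0, L[0]='3', prepend. Next row=LF[0]=13
  step 3: row=13, L[13]='0', prepend. Next row=LF[13]=5
  step 4: row=5, L[5]='0', prepend. Next row=LF[5]=2
  step 5: row=2, L[2]='0', prepend. Next row=LF[2]=1
  step 6: row=1, L[1]='2', prepend. Next row=LF[1]=8
  step 7: row=8, L[8]='1', prepend. Next row=LF[8]=6
  step 8: row=6, L[6]='0', prepend. Next row=LF[6]=3
  step 9: row=3, L[3]='3', prepend. Next row=LF[3]=14
  step 10: row=14, L[14]='2', prepend. Next row=LF[14]=12
  step 11: row=12, L[12]='0', prepend. Next row=LF[12]=4
  step 12: row=4, L[4]='2', prepend. Next row=LF[4]=9
  step 13: row=9, L[9]='2', prepend. Next row=LF[9]=11
  step 14: row=11, L[11]='1', prepend. Next row=LF[11]=7
  step 15: row=7, L[7]='2', prepend. Next row=LF[7]=10
Reversed output: 21220230120003$

Answer: 21220230120003$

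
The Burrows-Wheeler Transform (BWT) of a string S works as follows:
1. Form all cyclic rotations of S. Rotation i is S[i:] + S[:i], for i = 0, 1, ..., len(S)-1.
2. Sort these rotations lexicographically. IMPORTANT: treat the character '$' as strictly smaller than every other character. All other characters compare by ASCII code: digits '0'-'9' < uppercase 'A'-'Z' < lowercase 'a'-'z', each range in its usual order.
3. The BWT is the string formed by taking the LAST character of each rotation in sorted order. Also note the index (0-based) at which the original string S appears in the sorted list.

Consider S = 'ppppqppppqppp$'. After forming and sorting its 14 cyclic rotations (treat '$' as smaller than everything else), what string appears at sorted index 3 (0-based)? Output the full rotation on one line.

All 14 rotations (rotation i = S[i:]+S[:i]):
  rot[0] = ppppqppppqppp$
  rot[1] = pppqppppqppp$p
  rot[2] = ppqppppqppp$pp
  rot[3] = pqppppqppp$ppp
  rot[4] = qppppqppp$pppp
  rot[5] = ppppqppp$ppppq
  rot[6] = pppqppp$ppppqp
  rot[7] = ppqppp$ppppqpp
  rot[8] = pqppp$ppppqppp
  rot[9] = qppp$ppppqpppp
  rot[10] = ppp$ppppqppppq
  rot[11] = pp$ppppqppppqp
  rot[12] = p$ppppqppppqpp
  rot[13] = $ppppqppppqppp
Sorted (with $ < everything):
  sorted[0] = $ppppqppppqppp
  sorted[1] = p$ppppqppppqpp
  sorted[2] = pp$ppppqppppqp
  sorted[3] = ppp$ppppqppppq
  sorted[4] = ppppqppp$ppppq
  sorted[5] = ppppqppppqppp$
  sorted[6] = pppqppp$ppppqp
  sorted[7] = pppqppppqppp$p
  sorted[8] = ppqppp$ppppqpp
  sorted[9] = ppqppppqppp$pp
  sorted[10] = pqppp$ppppqppp
  sorted[11] = pqppppqppp$ppp
  sorted[12] = qppp$ppppqpppp
  sorted[13] = qppppqppp$pppp
sorted[3] = ppp$ppppqppppq

Answer: ppp$ppppqppppq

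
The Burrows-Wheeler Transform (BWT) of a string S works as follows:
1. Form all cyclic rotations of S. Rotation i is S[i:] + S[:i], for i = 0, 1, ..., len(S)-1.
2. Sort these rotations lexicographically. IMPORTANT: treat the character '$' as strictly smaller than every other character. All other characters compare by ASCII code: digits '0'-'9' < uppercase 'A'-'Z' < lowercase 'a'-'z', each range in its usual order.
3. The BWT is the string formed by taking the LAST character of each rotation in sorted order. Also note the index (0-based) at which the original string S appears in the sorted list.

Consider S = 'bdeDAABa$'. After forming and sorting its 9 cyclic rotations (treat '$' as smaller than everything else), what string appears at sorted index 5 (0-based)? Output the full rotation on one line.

All 9 rotations (rotation i = S[i:]+S[:i]):
  rot[0] = bdeDAABa$
  rot[1] = deDAABa$b
  rot[2] = eDAABa$bd
  rot[3] = DAABa$bde
  rot[4] = AABa$bdeD
  rot[5] = ABa$bdeDA
  rot[6] = Ba$bdeDAA
  rot[7] = a$bdeDAAB
  rot[8] = $bdeDAABa
Sorted (with $ < everything):
  sorted[0] = $bdeDAABa
  sorted[1] = AABa$bdeD
  sorted[2] = ABa$bdeDA
  sorted[3] = Ba$bdeDAA
  sorted[4] = DAABa$bde
  sorted[5] = a$bdeDAAB
  sorted[6] = bdeDAABa$
  sorted[7] = deDAABa$b
  sorted[8] = eDAABa$bd
sorted[5] = a$bdeDAAB

Answer: a$bdeDAAB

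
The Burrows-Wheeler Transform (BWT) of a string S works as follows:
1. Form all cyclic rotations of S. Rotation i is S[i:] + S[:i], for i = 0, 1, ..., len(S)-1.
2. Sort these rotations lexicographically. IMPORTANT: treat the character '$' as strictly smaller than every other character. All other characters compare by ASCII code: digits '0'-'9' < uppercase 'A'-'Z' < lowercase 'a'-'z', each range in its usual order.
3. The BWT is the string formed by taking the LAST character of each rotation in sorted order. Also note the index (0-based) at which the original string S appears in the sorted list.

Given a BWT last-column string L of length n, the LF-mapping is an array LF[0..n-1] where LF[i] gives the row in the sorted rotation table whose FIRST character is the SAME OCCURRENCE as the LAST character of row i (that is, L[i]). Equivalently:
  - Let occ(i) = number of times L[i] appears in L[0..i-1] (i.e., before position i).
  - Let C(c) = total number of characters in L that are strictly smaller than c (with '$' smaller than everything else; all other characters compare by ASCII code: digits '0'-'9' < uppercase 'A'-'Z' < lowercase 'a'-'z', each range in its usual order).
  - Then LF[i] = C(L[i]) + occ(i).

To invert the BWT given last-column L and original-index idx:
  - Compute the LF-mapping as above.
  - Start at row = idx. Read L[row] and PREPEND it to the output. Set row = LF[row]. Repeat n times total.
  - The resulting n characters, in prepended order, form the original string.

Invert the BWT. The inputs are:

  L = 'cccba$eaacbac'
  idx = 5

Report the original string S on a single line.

Answer: bacaacebccac$

Derivation:
LF mapping: 7 8 9 5 1 0 12 2 3 10 6 4 11
Walk LF starting at row 5, prepending L[row]:
  step 1: row=5, L[5]='$', prepend. Next row=LF[5]=0
  step 2: row=0, L[0]='c', prepend. Next row=LF[0]=7
  step 3: row=7, L[7]='a', prepend. Next row=LF[7]=2
  step 4: row=2, L[2]='c', prepend. Next row=LF[2]=9
  step 5: row=9, L[9]='c', prepend. Next row=LF[9]=10
  step 6: row=10, L[10]='b', prepend. Next row=LF[10]=6
  step 7: row=6, L[6]='e', prepend. Next row=LF[6]=12
  step 8: row=12, L[12]='c', prepend. Next row=LF[12]=11
  step 9: row=11, L[11]='a', prepend. Next row=LF[11]=4
  step 10: row=4, L[4]='a', prepend. Next row=LF[4]=1
  step 11: row=1, L[1]='c', prepend. Next row=LF[1]=8
  step 12: row=8, L[8]='a', prepend. Next row=LF[8]=3
  step 13: row=3, L[3]='b', prepend. Next row=LF[3]=5
Reversed output: bacaacebccac$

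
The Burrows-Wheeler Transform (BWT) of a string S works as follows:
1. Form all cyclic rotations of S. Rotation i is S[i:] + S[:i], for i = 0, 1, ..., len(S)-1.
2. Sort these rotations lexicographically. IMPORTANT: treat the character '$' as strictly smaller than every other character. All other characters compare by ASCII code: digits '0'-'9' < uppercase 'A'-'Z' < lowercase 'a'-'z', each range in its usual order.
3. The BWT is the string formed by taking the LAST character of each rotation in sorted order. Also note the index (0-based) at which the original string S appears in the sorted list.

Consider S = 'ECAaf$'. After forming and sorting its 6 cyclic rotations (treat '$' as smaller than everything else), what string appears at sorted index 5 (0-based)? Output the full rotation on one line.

All 6 rotations (rotation i = S[i:]+S[:i]):
  rot[0] = ECAaf$
  rot[1] = CAaf$E
  rot[2] = Aaf$EC
  rot[3] = af$ECA
  rot[4] = f$ECAa
  rot[5] = $ECAaf
Sorted (with $ < everything):
  sorted[0] = $ECAaf
  sorted[1] = Aaf$EC
  sorted[2] = CAaf$E
  sorted[3] = ECAaf$
  sorted[4] = af$ECA
  sorted[5] = f$ECAa
sorted[5] = f$ECAa

Answer: f$ECAa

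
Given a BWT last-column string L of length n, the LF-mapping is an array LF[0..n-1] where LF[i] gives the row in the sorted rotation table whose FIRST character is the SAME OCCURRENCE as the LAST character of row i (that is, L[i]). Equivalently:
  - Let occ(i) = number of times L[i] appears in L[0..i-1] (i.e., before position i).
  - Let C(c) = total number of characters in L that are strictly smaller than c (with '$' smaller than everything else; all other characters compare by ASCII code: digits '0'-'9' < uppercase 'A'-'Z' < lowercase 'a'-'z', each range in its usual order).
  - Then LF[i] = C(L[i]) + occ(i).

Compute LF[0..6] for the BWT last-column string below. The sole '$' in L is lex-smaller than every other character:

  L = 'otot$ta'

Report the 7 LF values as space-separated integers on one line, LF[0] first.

Char counts: '$':1, 'a':1, 'o':2, 't':3
C (first-col start): C('$')=0, C('a')=1, C('o')=2, C('t')=4
L[0]='o': occ=0, LF[0]=C('o')+0=2+0=2
L[1]='t': occ=0, LF[1]=C('t')+0=4+0=4
L[2]='o': occ=1, LF[2]=C('o')+1=2+1=3
L[3]='t': occ=1, LF[3]=C('t')+1=4+1=5
L[4]='$': occ=0, LF[4]=C('$')+0=0+0=0
L[5]='t': occ=2, LF[5]=C('t')+2=4+2=6
L[6]='a': occ=0, LF[6]=C('a')+0=1+0=1

Answer: 2 4 3 5 0 6 1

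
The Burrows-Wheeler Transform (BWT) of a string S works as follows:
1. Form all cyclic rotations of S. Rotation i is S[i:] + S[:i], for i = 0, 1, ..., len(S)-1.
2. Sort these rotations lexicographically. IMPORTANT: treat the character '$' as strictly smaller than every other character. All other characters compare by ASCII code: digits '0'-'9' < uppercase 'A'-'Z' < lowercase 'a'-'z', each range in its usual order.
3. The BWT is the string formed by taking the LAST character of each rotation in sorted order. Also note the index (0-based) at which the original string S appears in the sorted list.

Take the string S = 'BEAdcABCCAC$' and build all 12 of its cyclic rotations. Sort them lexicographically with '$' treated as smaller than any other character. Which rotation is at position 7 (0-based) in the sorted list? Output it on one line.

Answer: CAC$BEAdcABC

Derivation:
All 12 rotations (rotation i = S[i:]+S[:i]):
  rot[0] = BEAdcABCCAC$
  rot[1] = EAdcABCCAC$B
  rot[2] = AdcABCCAC$BE
  rot[3] = dcABCCAC$BEA
  rot[4] = cABCCAC$BEAd
  rot[5] = ABCCAC$BEAdc
  rot[6] = BCCAC$BEAdcA
  rot[7] = CCAC$BEAdcAB
  rot[8] = CAC$BEAdcABC
  rot[9] = AC$BEAdcABCC
  rot[10] = C$BEAdcABCCA
  rot[11] = $BEAdcABCCAC
Sorted (with $ < everything):
  sorted[0] = $BEAdcABCCAC
  sorted[1] = ABCCAC$BEAdc
  sorted[2] = AC$BEAdcABCC
  sorted[3] = AdcABCCAC$BE
  sorted[4] = BCCAC$BEAdcA
  sorted[5] = BEAdcABCCAC$
  sorted[6] = C$BEAdcABCCA
  sorted[7] = CAC$BEAdcABC
  sorted[8] = CCAC$BEAdcAB
  sorted[9] = EAdcABCCAC$B
  sorted[10] = cABCCAC$BEAd
  sorted[11] = dcABCCAC$BEA
sorted[7] = CAC$BEAdcABC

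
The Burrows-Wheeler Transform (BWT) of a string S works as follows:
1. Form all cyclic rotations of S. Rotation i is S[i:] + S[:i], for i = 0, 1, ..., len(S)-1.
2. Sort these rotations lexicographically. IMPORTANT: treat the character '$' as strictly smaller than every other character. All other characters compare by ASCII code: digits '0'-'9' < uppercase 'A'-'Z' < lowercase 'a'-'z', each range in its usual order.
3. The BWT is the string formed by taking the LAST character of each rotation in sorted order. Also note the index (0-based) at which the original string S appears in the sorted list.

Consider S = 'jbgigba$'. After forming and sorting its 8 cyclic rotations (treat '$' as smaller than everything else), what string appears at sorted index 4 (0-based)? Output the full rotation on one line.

All 8 rotations (rotation i = S[i:]+S[:i]):
  rot[0] = jbgigba$
  rot[1] = bgigba$j
  rot[2] = gigba$jb
  rot[3] = igba$jbg
  rot[4] = gba$jbgi
  rot[5] = ba$jbgig
  rot[6] = a$jbgigb
  rot[7] = $jbgigba
Sorted (with $ < everything):
  sorted[0] = $jbgigba
  sorted[1] = a$jbgigb
  sorted[2] = ba$jbgig
  sorted[3] = bgigba$j
  sorted[4] = gba$jbgi
  sorted[5] = gigba$jb
  sorted[6] = igba$jbg
  sorted[7] = jbgigba$
sorted[4] = gba$jbgi

Answer: gba$jbgi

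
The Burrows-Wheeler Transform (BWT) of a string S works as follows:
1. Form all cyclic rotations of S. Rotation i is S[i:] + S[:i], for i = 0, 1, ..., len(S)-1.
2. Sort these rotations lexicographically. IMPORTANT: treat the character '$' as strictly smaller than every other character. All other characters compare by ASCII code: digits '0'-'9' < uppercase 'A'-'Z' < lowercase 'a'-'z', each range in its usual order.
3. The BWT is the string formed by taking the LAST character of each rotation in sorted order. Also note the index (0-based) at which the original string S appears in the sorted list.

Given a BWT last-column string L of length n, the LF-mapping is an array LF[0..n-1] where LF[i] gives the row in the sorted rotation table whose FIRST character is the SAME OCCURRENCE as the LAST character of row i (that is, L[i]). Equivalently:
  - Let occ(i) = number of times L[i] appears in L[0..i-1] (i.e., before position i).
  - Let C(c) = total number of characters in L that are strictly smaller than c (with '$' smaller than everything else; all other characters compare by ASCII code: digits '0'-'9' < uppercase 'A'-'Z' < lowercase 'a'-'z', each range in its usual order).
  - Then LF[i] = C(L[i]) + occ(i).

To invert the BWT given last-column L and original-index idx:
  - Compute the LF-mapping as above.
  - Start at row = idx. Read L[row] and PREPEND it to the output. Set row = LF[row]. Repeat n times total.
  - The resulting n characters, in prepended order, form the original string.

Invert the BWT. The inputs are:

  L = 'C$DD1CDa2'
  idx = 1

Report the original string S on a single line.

Answer: 1CD2aDDC$

Derivation:
LF mapping: 3 0 5 6 1 4 7 8 2
Walk LF starting at row 1, prepending L[row]:
  step 1: row=1, L[1]='$', prepend. Next row=LF[1]=0
  step 2: row=0, L[0]='C', prepend. Next row=LF[0]=3
  step 3: row=3, L[3]='D', prepend. Next row=LF[3]=6
  step 4: row=6, L[6]='D', prepend. Next row=LF[6]=7
  step 5: row=7, L[7]='a', prepend. Next row=LF[7]=8
  step 6: row=8, L[8]='2', prepend. Next row=LF[8]=2
  step 7: row=2, L[2]='D', prepend. Next row=LF[2]=5
  step 8: row=5, L[5]='C', prepend. Next row=LF[5]=4
  step 9: row=4, L[4]='1', prepend. Next row=LF[4]=1
Reversed output: 1CD2aDDC$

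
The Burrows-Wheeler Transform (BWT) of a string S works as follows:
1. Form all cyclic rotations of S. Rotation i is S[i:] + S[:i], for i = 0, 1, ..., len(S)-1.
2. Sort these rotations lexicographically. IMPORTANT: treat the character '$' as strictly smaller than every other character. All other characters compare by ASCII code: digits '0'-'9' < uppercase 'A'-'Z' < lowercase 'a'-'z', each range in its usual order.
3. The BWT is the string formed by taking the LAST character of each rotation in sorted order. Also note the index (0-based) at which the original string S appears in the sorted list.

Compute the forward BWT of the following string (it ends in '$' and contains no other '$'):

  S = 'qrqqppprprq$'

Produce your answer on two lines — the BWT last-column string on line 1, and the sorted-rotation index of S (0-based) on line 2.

Answer: qqpprrqr$ppq
8

Derivation:
All 12 rotations (rotation i = S[i:]+S[:i]):
  rot[0] = qrqqppprprq$
  rot[1] = rqqppprprq$q
  rot[2] = qqppprprq$qr
  rot[3] = qppprprq$qrq
  rot[4] = ppprprq$qrqq
  rot[5] = pprprq$qrqqp
  rot[6] = prprq$qrqqpp
  rot[7] = rprq$qrqqppp
  rot[8] = prq$qrqqpppr
  rot[9] = rq$qrqqppprp
  rot[10] = q$qrqqppprpr
  rot[11] = $qrqqppprprq
Sorted (with $ < everything):
  sorted[0] = $qrqqppprprq  (last char: 'q')
  sorted[1] = ppprprq$qrqq  (last char: 'q')
  sorted[2] = pprprq$qrqqp  (last char: 'p')
  sorted[3] = prprq$qrqqpp  (last char: 'p')
  sorted[4] = prq$qrqqpppr  (last char: 'r')
  sorted[5] = q$qrqqppprpr  (last char: 'r')
  sorted[6] = qppprprq$qrq  (last char: 'q')
  sorted[7] = qqppprprq$qr  (last char: 'r')
  sorted[8] = qrqqppprprq$  (last char: '$')
  sorted[9] = rprq$qrqqppp  (last char: 'p')
  sorted[10] = rq$qrqqppprp  (last char: 'p')
  sorted[11] = rqqppprprq$q  (last char: 'q')
Last column: qqpprrqr$ppq
Original string S is at sorted index 8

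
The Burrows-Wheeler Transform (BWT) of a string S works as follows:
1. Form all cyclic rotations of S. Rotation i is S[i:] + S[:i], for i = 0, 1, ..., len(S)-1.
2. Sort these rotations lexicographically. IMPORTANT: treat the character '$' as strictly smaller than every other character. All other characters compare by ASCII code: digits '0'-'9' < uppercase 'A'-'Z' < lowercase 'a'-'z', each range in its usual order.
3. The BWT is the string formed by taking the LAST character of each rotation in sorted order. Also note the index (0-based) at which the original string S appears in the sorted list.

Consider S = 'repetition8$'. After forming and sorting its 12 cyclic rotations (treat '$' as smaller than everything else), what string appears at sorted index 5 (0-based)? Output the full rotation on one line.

Answer: ition8$repet

Derivation:
All 12 rotations (rotation i = S[i:]+S[:i]):
  rot[0] = repetition8$
  rot[1] = epetition8$r
  rot[2] = petition8$re
  rot[3] = etition8$rep
  rot[4] = tition8$repe
  rot[5] = ition8$repet
  rot[6] = tion8$repeti
  rot[7] = ion8$repetit
  rot[8] = on8$repetiti
  rot[9] = n8$repetitio
  rot[10] = 8$repetition
  rot[11] = $repetition8
Sorted (with $ < everything):
  sorted[0] = $repetition8
  sorted[1] = 8$repetition
  sorted[2] = epetition8$r
  sorted[3] = etition8$rep
  sorted[4] = ion8$repetit
  sorted[5] = ition8$repet
  sorted[6] = n8$repetitio
  sorted[7] = on8$repetiti
  sorted[8] = petition8$re
  sorted[9] = repetition8$
  sorted[10] = tion8$repeti
  sorted[11] = tition8$repe
sorted[5] = ition8$repet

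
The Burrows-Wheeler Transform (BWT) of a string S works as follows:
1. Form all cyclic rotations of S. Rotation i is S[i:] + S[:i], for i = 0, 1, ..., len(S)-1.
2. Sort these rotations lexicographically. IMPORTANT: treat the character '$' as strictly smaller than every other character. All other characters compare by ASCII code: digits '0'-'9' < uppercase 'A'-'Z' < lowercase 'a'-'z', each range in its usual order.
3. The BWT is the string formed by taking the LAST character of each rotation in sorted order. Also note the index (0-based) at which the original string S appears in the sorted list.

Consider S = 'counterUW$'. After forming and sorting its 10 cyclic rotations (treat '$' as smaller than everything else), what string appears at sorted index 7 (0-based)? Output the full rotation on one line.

Answer: rUW$counte

Derivation:
All 10 rotations (rotation i = S[i:]+S[:i]):
  rot[0] = counterUW$
  rot[1] = ounterUW$c
  rot[2] = unterUW$co
  rot[3] = nterUW$cou
  rot[4] = terUW$coun
  rot[5] = erUW$count
  rot[6] = rUW$counte
  rot[7] = UW$counter
  rot[8] = W$counterU
  rot[9] = $counterUW
Sorted (with $ < everything):
  sorted[0] = $counterUW
  sorted[1] = UW$counter
  sorted[2] = W$counterU
  sorted[3] = counterUW$
  sorted[4] = erUW$count
  sorted[5] = nterUW$cou
  sorted[6] = ounterUW$c
  sorted[7] = rUW$counte
  sorted[8] = terUW$coun
  sorted[9] = unterUW$co
sorted[7] = rUW$counte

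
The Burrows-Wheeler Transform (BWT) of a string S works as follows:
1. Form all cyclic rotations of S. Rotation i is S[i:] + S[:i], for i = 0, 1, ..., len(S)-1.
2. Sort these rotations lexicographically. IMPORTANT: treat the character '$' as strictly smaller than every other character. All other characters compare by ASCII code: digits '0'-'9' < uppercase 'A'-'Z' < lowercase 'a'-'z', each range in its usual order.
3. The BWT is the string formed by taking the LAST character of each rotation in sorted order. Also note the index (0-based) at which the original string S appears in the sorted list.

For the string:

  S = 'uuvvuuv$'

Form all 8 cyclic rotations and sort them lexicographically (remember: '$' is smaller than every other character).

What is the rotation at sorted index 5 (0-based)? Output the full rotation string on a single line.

All 8 rotations (rotation i = S[i:]+S[:i]):
  rot[0] = uuvvuuv$
  rot[1] = uvvuuv$u
  rot[2] = vvuuv$uu
  rot[3] = vuuv$uuv
  rot[4] = uuv$uuvv
  rot[5] = uv$uuvvu
  rot[6] = v$uuvvuu
  rot[7] = $uuvvuuv
Sorted (with $ < everything):
  sorted[0] = $uuvvuuv
  sorted[1] = uuv$uuvv
  sorted[2] = uuvvuuv$
  sorted[3] = uv$uuvvu
  sorted[4] = uvvuuv$u
  sorted[5] = v$uuvvuu
  sorted[6] = vuuv$uuv
  sorted[7] = vvuuv$uu
sorted[5] = v$uuvvuu

Answer: v$uuvvuu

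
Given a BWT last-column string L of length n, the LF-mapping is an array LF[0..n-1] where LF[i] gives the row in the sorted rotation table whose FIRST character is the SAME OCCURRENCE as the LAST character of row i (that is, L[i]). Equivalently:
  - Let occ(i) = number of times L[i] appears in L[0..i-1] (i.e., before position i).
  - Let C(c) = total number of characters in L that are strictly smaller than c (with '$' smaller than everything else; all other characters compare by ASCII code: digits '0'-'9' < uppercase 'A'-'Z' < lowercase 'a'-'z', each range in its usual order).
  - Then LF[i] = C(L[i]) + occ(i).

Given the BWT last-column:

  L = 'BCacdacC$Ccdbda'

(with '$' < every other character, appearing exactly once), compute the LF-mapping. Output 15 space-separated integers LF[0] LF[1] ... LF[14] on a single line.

Char counts: '$':1, 'B':1, 'C':3, 'a':3, 'b':1, 'c':3, 'd':3
C (first-col start): C('$')=0, C('B')=1, C('C')=2, C('a')=5, C('b')=8, C('c')=9, C('d')=12
L[0]='B': occ=0, LF[0]=C('B')+0=1+0=1
L[1]='C': occ=0, LF[1]=C('C')+0=2+0=2
L[2]='a': occ=0, LF[2]=C('a')+0=5+0=5
L[3]='c': occ=0, LF[3]=C('c')+0=9+0=9
L[4]='d': occ=0, LF[4]=C('d')+0=12+0=12
L[5]='a': occ=1, LF[5]=C('a')+1=5+1=6
L[6]='c': occ=1, LF[6]=C('c')+1=9+1=10
L[7]='C': occ=1, LF[7]=C('C')+1=2+1=3
L[8]='$': occ=0, LF[8]=C('$')+0=0+0=0
L[9]='C': occ=2, LF[9]=C('C')+2=2+2=4
L[10]='c': occ=2, LF[10]=C('c')+2=9+2=11
L[11]='d': occ=1, LF[11]=C('d')+1=12+1=13
L[12]='b': occ=0, LF[12]=C('b')+0=8+0=8
L[13]='d': occ=2, LF[13]=C('d')+2=12+2=14
L[14]='a': occ=2, LF[14]=C('a')+2=5+2=7

Answer: 1 2 5 9 12 6 10 3 0 4 11 13 8 14 7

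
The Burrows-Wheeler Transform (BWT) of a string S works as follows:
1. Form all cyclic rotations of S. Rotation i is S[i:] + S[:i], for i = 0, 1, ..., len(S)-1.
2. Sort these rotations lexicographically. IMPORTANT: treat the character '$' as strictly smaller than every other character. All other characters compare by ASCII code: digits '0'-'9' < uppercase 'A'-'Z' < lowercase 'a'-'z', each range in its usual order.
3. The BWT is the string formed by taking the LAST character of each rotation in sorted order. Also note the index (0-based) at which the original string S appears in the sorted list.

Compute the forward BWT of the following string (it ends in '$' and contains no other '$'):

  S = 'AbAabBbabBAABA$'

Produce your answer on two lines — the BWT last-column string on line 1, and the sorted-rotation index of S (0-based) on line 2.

Answer: ABBAb$AbbbAAaaB
5

Derivation:
All 15 rotations (rotation i = S[i:]+S[:i]):
  rot[0] = AbAabBbabBAABA$
  rot[1] = bAabBbabBAABA$A
  rot[2] = AabBbabBAABA$Ab
  rot[3] = abBbabBAABA$AbA
  rot[4] = bBbabBAABA$AbAa
  rot[5] = BbabBAABA$AbAab
  rot[6] = babBAABA$AbAabB
  rot[7] = abBAABA$AbAabBb
  rot[8] = bBAABA$AbAabBba
  rot[9] = BAABA$AbAabBbab
  rot[10] = AABA$AbAabBbabB
  rot[11] = ABA$AbAabBbabBA
  rot[12] = BA$AbAabBbabBAA
  rot[13] = A$AbAabBbabBAAB
  rot[14] = $AbAabBbabBAABA
Sorted (with $ < everything):
  sorted[0] = $AbAabBbabBAABA  (last char: 'A')
  sorted[1] = A$AbAabBbabBAAB  (last char: 'B')
  sorted[2] = AABA$AbAabBbabB  (last char: 'B')
  sorted[3] = ABA$AbAabBbabBA  (last char: 'A')
  sorted[4] = AabBbabBAABA$Ab  (last char: 'b')
  sorted[5] = AbAabBbabBAABA$  (last char: '$')
  sorted[6] = BA$AbAabBbabBAA  (last char: 'A')
  sorted[7] = BAABA$AbAabBbab  (last char: 'b')
  sorted[8] = BbabBAABA$AbAab  (last char: 'b')
  sorted[9] = abBAABA$AbAabBb  (last char: 'b')
  sorted[10] = abBbabBAABA$AbA  (last char: 'A')
  sorted[11] = bAabBbabBAABA$A  (last char: 'A')
  sorted[12] = bBAABA$AbAabBba  (last char: 'a')
  sorted[13] = bBbabBAABA$AbAa  (last char: 'a')
  sorted[14] = babBAABA$AbAabB  (last char: 'B')
Last column: ABBAb$AbbbAAaaB
Original string S is at sorted index 5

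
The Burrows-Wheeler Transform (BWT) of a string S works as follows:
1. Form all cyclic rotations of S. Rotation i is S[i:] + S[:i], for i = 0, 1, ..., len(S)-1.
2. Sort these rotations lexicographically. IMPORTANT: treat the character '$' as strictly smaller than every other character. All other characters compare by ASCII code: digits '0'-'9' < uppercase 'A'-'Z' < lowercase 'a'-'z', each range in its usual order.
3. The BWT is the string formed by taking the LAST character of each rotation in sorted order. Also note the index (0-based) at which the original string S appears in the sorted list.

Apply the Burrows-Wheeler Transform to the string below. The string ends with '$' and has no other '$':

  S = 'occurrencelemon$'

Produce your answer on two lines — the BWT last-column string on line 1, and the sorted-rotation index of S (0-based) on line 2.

All 16 rotations (rotation i = S[i:]+S[:i]):
  rot[0] = occurrencelemon$
  rot[1] = ccurrencelemon$o
  rot[2] = currencelemon$oc
  rot[3] = urrencelemon$occ
  rot[4] = rrencelemon$occu
  rot[5] = rencelemon$occur
  rot[6] = encelemon$occurr
  rot[7] = ncelemon$occurre
  rot[8] = celemon$occurren
  rot[9] = elemon$occurrenc
  rot[10] = lemon$occurrence
  rot[11] = emon$occurrencel
  rot[12] = mon$occurrencele
  rot[13] = on$occurrencelem
  rot[14] = n$occurrencelemo
  rot[15] = $occurrencelemon
Sorted (with $ < everything):
  sorted[0] = $occurrencelemon  (last char: 'n')
  sorted[1] = ccurrencelemon$o  (last char: 'o')
  sorted[2] = celemon$occurren  (last char: 'n')
  sorted[3] = currencelemon$oc  (last char: 'c')
  sorted[4] = elemon$occurrenc  (last char: 'c')
  sorted[5] = emon$occurrencel  (last char: 'l')
  sorted[6] = encelemon$occurr  (last char: 'r')
  sorted[7] = lemon$occurrence  (last char: 'e')
  sorted[8] = mon$occurrencele  (last char: 'e')
  sorted[9] = n$occurrencelemo  (last char: 'o')
  sorted[10] = ncelemon$occurre  (last char: 'e')
  sorted[11] = occurrencelemon$  (last char: '$')
  sorted[12] = on$occurrencelem  (last char: 'm')
  sorted[13] = rencelemon$occur  (last char: 'r')
  sorted[14] = rrencelemon$occu  (last char: 'u')
  sorted[15] = urrencelemon$occ  (last char: 'c')
Last column: noncclreeoe$mruc
Original string S is at sorted index 11

Answer: noncclreeoe$mruc
11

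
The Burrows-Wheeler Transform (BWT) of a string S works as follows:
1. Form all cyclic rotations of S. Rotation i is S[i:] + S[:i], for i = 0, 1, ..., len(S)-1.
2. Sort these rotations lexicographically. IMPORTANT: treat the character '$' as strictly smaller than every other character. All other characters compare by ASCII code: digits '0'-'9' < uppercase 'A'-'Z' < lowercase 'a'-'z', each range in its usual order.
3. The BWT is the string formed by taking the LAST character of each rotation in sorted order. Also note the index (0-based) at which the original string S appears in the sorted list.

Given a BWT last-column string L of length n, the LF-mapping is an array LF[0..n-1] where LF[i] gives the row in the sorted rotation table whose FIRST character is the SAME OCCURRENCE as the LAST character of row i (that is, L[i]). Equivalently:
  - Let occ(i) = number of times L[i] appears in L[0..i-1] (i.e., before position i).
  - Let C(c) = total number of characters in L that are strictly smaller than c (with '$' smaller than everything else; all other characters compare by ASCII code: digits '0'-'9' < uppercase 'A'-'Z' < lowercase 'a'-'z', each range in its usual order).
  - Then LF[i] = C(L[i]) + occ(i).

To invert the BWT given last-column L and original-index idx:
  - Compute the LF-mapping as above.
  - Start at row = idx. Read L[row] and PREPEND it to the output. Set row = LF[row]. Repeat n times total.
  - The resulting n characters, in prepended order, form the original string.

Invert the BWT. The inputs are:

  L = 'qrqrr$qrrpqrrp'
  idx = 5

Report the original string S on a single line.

Answer: qqrrprqprrrrq$

Derivation:
LF mapping: 3 7 4 8 9 0 5 10 11 1 6 12 13 2
Walk LF starting at row 5, prepending L[row]:
  step 1: row=5, L[5]='$', prepend. Next row=LF[5]=0
  step 2: row=0, L[0]='q', prepend. Next row=LF[0]=3
  step 3: row=3, L[3]='r', prepend. Next row=LF[3]=8
  step 4: row=8, L[8]='r', prepend. Next row=LF[8]=11
  step 5: row=11, L[11]='r', prepend. Next row=LF[11]=12
  step 6: row=12, L[12]='r', prepend. Next row=LF[12]=13
  step 7: row=13, L[13]='p', prepend. Next row=LF[13]=2
  step 8: row=2, L[2]='q', prepend. Next row=LF[2]=4
  step 9: row=4, L[4]='r', prepend. Next row=LF[4]=9
  step 10: row=9, L[9]='p', prepend. Next row=LF[9]=1
  step 11: row=1, L[1]='r', prepend. Next row=LF[1]=7
  step 12: row=7, L[7]='r', prepend. Next row=LF[7]=10
  step 13: row=10, L[10]='q', prepend. Next row=LF[10]=6
  step 14: row=6, L[6]='q', prepend. Next row=LF[6]=5
Reversed output: qqrrprqprrrrq$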